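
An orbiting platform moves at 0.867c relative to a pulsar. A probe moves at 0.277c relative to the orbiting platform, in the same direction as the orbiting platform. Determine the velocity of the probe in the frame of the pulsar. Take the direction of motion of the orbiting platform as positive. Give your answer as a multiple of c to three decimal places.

With v = 0.867 and u' = 0.277 (in units of c),
u = (u' + v)/(1 + u'v/c²):
u = (0.277 + 0.867) / (1 + 0.277·0.867) = 1.1440/1.2402 = 0.9225
(Galilean addition would give +1.144c, exceeding c.)

0.922c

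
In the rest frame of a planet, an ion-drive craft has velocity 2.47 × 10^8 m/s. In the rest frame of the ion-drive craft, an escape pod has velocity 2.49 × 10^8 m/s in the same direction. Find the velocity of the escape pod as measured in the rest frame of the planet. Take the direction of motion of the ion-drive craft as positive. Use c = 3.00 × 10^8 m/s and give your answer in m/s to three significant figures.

2.95 × 10^8 m/s

In units of c (dividing by 3.00 × 10^8 m/s): v = 0.823, u' = 0.830.
u = (u' + v)/(1 + u'v/c²):
u = (0.830 + 0.823) / (1 + 0.830·0.823) = 1.6533/1.6834 = 0.9822
Converting back: u = 0.9822 × 3.00 × 10^8 m/s.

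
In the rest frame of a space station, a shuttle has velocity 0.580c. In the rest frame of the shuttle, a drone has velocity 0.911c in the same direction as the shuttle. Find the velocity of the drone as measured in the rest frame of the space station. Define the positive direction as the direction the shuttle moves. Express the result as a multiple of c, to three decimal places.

0.976c

With v = 0.580 and u' = 0.911 (in units of c),
u = (u' + v)/(1 + u'v/c²):
u = (0.911 + 0.580) / (1 + 0.911·0.580) = 1.4910/1.5284 = 0.9755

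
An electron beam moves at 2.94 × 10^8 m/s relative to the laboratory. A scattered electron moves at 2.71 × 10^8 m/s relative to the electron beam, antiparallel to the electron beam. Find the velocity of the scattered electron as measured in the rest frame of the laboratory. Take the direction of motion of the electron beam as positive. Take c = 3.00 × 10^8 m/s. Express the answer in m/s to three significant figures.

+2.00 × 10^8 m/s

In units of c (dividing by 3.00 × 10^8 m/s): v = 0.980, u' = -0.903.
u = (u' + v)/(1 + u'v/c²):
u = (-0.903 + 0.980) / (1 + (-0.903)·0.980) = 0.0767/0.1147 = 0.6682
(Galilean addition would give +0.077c.)
Converting back: u = 0.6682 × 3.00 × 10^8 m/s.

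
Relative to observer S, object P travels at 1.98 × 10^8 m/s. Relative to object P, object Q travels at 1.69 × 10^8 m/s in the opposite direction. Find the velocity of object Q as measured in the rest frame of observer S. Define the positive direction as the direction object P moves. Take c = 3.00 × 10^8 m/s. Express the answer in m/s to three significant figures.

+4.62 × 10^7 m/s

In units of c (dividing by 3.00 × 10^8 m/s): v = 0.660, u' = -0.563.
u = (u' + v)/(1 + u'v/c²):
u = (-0.563 + 0.660) / (1 + (-0.563)·0.660) = 0.0967/0.6282 = 0.1539
Converting back: u = 0.1539 × 3.00 × 10^8 m/s.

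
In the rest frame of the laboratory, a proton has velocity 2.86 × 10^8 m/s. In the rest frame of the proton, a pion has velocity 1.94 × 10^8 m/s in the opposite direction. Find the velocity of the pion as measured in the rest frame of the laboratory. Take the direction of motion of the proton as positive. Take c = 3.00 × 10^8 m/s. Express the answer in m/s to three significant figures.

+2.40 × 10^8 m/s

In units of c (dividing by 3.00 × 10^8 m/s): v = 0.953, u' = -0.647.
u = (u' + v)/(1 + u'v/c²):
u = (-0.647 + 0.953) / (1 + (-0.647)·0.953) = 0.3067/0.3835 = 0.7996
Converting back: u = 0.7996 × 3.00 × 10^8 m/s.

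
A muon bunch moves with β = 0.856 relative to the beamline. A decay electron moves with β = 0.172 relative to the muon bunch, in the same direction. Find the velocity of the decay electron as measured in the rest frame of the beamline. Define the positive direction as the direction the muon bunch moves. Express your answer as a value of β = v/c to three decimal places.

β = 0.896

With v = 0.856 and u' = 0.172 (in units of c),
u = (u' + v)/(1 + u'v/c²):
u = (0.172 + 0.856) / (1 + 0.172·0.856) = 1.0280/1.1472 = 0.8961
(Galilean addition would give +1.028c, exceeding c.)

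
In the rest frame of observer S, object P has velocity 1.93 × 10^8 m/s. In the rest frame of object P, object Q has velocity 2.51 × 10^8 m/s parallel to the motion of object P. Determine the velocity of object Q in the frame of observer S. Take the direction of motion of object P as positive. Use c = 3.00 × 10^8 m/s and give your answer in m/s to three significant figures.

2.89 × 10^8 m/s

In units of c (dividing by 3.00 × 10^8 m/s): v = 0.643, u' = 0.837.
u = (u' + v)/(1 + u'v/c²):
u = (0.837 + 0.643) / (1 + 0.837·0.643) = 1.4800/1.5383 = 0.9621
(Galilean addition would give +1.480c, exceeding c.)
Converting back: u = 0.9621 × 3.00 × 10^8 m/s.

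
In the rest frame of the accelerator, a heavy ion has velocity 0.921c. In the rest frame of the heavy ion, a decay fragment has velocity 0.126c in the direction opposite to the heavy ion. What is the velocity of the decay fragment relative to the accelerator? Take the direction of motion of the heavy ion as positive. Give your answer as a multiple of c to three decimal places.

With v = 0.921 and u' = -0.126 (in units of c),
u = (u' + v)/(1 + u'v/c²):
u = (-0.126 + 0.921) / (1 + (-0.126)·0.921) = 0.7950/0.8840 = 0.8994
(Galilean addition would give +0.795c.)

+0.899c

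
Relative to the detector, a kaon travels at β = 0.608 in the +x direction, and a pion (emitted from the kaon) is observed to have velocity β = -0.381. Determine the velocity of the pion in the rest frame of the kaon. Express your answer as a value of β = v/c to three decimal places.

β = -0.803

Invert the composition law: u' = (u − v)/(1 − uv/c²).
u' = (-0.381 − 0.608) / (1 − (-0.381)(0.608)) = -0.9890/1.2316 = -0.8030.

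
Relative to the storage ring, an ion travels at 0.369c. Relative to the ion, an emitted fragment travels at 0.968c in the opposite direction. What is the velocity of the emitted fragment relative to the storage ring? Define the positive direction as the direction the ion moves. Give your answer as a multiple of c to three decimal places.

-0.932c

With v = 0.369 and u' = -0.968 (in units of c),
u = (u' + v)/(1 + u'v/c²):
u = (-0.968 + 0.369) / (1 + (-0.968)·0.369) = -0.5990/0.6428 = -0.9318
(Galilean addition would give -0.599c.)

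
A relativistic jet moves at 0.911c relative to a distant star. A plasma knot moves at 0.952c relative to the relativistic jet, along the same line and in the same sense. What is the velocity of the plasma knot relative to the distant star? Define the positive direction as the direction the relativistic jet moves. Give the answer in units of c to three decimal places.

0.998c

With v = 0.911 and u' = 0.952 (in units of c),
u = (u' + v)/(1 + u'v/c²):
u = (0.952 + 0.911) / (1 + 0.952·0.911) = 1.8630/1.8673 = 0.9977
(Galilean addition would give +1.863c, exceeding c.)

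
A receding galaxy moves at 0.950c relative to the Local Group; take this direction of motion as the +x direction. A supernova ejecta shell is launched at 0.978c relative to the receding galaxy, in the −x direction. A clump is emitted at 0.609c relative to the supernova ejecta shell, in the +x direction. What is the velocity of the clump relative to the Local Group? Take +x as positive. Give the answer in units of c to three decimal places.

+0.282c

Apply u = (u' + v)/(1 + u'v/c²) successively, working outward toward the Local Group.
Start: velocity of the receding galaxy relative to the Local Group = 0.9500c.
Compose with the supernova ejecta shell (u' = -0.978 in the receding galaxy frame): u_1 = (-0.978 + 0.950) / (1 + (-0.978)·0.950) = -0.0280/0.0709 = -0.3949.
Compose with the clump (u' = 0.609 in the supernova ejecta shell frame): u_2 = (0.609 + (-0.395)) / (1 + 0.609·(-0.395)) = 0.2141/0.7595 = 0.2819.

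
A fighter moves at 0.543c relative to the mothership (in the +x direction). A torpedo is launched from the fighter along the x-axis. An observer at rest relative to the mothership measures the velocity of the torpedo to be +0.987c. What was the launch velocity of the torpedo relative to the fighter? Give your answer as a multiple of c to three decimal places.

+0.957c

Invert the composition law: u' = (u − v)/(1 − uv/c²).
u' = (0.987 − 0.543) / (1 − (0.987)(0.543)) = 0.4440/0.4641 = 0.9568.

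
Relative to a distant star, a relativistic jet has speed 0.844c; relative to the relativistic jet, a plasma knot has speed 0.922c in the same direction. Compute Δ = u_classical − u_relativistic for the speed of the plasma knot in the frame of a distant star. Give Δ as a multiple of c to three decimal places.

Δ = 0.773c

Galilean: u_cl = 0.922 + 0.844 = 1.7660.
Relativistic: u_rel = (0.922 + 0.844) / (1 + 0.922·0.844) = 1.7660/1.7782 = 0.9932.
Δ = 1.7660 − 0.9932 = 0.7728.
(The classical prediction exceeds c; the relativistic result does not.)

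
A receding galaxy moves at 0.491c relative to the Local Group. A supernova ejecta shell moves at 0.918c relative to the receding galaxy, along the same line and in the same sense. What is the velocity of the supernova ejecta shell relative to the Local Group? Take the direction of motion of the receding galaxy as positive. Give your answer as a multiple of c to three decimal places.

0.971c

With v = 0.491 and u' = 0.918 (in units of c),
u = (u' + v)/(1 + u'v/c²):
u = (0.918 + 0.491) / (1 + 0.918·0.491) = 1.4090/1.4507 = 0.9712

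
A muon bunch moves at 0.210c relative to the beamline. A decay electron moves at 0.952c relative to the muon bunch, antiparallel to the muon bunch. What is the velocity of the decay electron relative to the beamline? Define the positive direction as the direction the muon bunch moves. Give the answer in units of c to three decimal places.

With v = 0.210 and u' = -0.952 (in units of c),
u = (u' + v)/(1 + u'v/c²):
u = (-0.952 + 0.210) / (1 + (-0.952)·0.210) = -0.7420/0.8001 = -0.9274

-0.927c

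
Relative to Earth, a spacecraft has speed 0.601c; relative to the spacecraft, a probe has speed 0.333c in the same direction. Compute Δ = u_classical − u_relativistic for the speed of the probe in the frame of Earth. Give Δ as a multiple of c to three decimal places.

Galilean: u_cl = 0.333 + 0.601 = 0.9340.
Relativistic: u_rel = (0.333 + 0.601) / (1 + 0.333·0.601) = 0.9340/1.2001 = 0.7782.
Δ = 0.9340 − 0.7782 = 0.1558.

Δ = 0.156c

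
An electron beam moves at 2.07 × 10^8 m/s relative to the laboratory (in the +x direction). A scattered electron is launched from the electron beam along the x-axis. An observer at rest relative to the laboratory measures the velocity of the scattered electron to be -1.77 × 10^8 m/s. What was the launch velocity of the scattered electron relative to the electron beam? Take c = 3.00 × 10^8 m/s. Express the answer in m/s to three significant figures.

-2.73 × 10^8 m/s

v = 0.690c, u = -0.590c.
Invert the composition law: u' = (u − v)/(1 − uv/c²).
u' = (-0.590 − 0.690) / (1 − (-0.590)(0.690)) = -1.2800/1.4071 = -0.9097.
u' = -0.9097 × 3.00 × 10^8 m/s.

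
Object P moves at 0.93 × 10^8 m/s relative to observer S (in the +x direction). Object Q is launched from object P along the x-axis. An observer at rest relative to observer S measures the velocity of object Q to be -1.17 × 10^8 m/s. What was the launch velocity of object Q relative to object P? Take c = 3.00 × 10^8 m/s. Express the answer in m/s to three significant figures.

-1.87 × 10^8 m/s

v = 0.310c, u = -0.390c.
Invert the composition law: u' = (u − v)/(1 − uv/c²).
u' = (-0.390 − 0.310) / (1 − (-0.390)(0.310)) = -0.7000/1.1209 = -0.6245.
u' = -0.6245 × 3.00 × 10^8 m/s.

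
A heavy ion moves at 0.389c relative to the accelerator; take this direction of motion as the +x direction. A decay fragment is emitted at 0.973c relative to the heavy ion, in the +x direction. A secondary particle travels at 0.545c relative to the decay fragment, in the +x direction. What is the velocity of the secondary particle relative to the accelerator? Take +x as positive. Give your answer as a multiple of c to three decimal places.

Apply u = (u' + v)/(1 + u'v/c²) successively, working outward toward the accelerator.
Start: velocity of the heavy ion relative to the accelerator = 0.3890c.
Compose with the decay fragment (u' = 0.973 in the heavy ion frame): u_1 = (0.973 + 0.389) / (1 + 0.973·0.389) = 1.3620/1.3785 = 0.9880.
Compose with the secondary particle (u' = 0.545 in the decay fragment frame): u_2 = (0.545 + 0.988) / (1 + 0.545·0.988) = 1.5330/1.5385 = 0.9965.

0.996c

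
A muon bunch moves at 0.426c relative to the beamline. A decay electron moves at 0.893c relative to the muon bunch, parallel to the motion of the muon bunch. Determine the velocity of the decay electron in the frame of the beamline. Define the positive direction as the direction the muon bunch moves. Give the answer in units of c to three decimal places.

0.956c

With v = 0.426 and u' = 0.893 (in units of c),
u = (u' + v)/(1 + u'v/c²):
u = (0.893 + 0.426) / (1 + 0.893·0.426) = 1.3190/1.3804 = 0.9555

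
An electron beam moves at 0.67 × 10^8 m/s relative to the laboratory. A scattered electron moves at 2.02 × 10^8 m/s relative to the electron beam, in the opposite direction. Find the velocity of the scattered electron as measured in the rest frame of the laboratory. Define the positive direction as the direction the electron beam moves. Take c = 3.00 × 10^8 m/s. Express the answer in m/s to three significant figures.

In units of c (dividing by 3.00 × 10^8 m/s): v = 0.223, u' = -0.673.
u = (u' + v)/(1 + u'v/c²):
u = (-0.673 + 0.223) / (1 + (-0.673)·0.223) = -0.4500/0.8496 = -0.5296
Converting back: u = -0.5296 × 3.00 × 10^8 m/s.

-1.59 × 10^8 m/s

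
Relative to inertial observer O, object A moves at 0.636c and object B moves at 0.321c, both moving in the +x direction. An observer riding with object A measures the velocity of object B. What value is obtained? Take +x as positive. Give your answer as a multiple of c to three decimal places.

β_A = 0.636, β_B = 0.321.
Transform to A's frame with the inverse velocity-addition law: u' = (u − v)/(1 − uv/c²), taking u = β_B and v = β_A.
u' = (0.321 − 0.636) / (1 − (0.636)(0.321)) = -0.3150/0.7958 = -0.3958.

-0.396c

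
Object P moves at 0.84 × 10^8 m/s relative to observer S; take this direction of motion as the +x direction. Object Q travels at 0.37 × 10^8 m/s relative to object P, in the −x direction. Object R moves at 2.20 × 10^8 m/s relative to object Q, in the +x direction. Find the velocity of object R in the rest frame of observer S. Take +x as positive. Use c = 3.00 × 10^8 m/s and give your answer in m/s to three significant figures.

+2.40 × 10^8 m/s

Apply u = (u' + v)/(1 + u'v/c²) successively, working outward toward observer S.
(Dividing each given speed by c = 3.00 × 10^8 m/s to work in units of c.)
Start: velocity of object P relative to observer S = 0.2800c.
Compose with object Q (u' = -0.123 in object P frame): u_1 = (-0.123 + 0.280) / (1 + (-0.123)·0.280) = 0.1567/0.9655 = 0.1623.
Compose with object R (u' = 0.733 in object Q frame): u_2 = (0.733 + 0.162) / (1 + 0.733·0.162) = 0.8956/1.1190 = 0.8004.
So u = 0.8004 × 3.00 × 10^8 m/s.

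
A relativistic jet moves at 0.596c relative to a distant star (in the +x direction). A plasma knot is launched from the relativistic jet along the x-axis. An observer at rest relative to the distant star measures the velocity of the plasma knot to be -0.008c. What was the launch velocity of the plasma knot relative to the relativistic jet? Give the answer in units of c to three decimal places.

Invert the composition law: u' = (u − v)/(1 − uv/c²).
u' = (-0.008 − 0.596) / (1 − (-0.008)(0.596)) = -0.6040/1.0048 = -0.6011.

-0.601c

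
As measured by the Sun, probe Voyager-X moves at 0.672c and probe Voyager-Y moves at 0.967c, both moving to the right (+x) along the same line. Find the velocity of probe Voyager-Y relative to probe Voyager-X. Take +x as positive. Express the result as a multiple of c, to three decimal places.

β_A = 0.672, β_B = 0.967.
Transform to A's frame with the inverse velocity-addition law: u' = (u − v)/(1 − uv/c²), taking u = β_B and v = β_A.
u' = (0.967 − 0.672) / (1 − (0.672)(0.967)) = 0.2950/0.3502 = 0.8424.

+0.842c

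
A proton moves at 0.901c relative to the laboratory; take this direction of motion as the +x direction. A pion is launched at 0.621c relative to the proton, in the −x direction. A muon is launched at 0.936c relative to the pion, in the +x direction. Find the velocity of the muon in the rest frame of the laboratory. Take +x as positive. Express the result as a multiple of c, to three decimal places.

+0.985c

Apply u = (u' + v)/(1 + u'v/c²) successively, working outward toward the laboratory.
Start: velocity of the proton relative to the laboratory = 0.9010c.
Compose with the pion (u' = -0.621 in the proton frame): u_1 = (-0.621 + 0.901) / (1 + (-0.621)·0.901) = 0.2800/0.4405 = 0.6357.
Compose with the muon (u' = 0.936 in the pion frame): u_2 = (0.936 + 0.636) / (1 + 0.936·0.636) = 1.5717/1.5950 = 0.9854.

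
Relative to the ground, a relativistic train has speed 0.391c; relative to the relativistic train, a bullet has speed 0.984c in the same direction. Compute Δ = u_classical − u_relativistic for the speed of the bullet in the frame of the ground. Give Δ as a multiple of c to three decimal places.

Galilean: u_cl = 0.984 + 0.391 = 1.3750.
Relativistic: u_rel = (0.984 + 0.391) / (1 + 0.984·0.391) = 1.3750/1.3847 = 0.9930.
Δ = 1.3750 − 0.9930 = 0.3820.
(The classical prediction exceeds c; the relativistic result does not.)

Δ = 0.382c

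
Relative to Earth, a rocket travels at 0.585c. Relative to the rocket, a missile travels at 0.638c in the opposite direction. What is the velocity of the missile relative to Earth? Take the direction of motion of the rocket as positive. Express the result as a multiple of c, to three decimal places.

-0.085c

With v = 0.585 and u' = -0.638 (in units of c),
u = (u' + v)/(1 + u'v/c²):
u = (-0.638 + 0.585) / (1 + (-0.638)·0.585) = -0.0530/0.6268 = -0.0846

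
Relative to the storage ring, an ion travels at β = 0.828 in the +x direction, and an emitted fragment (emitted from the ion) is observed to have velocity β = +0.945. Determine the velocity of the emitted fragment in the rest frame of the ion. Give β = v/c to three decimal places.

Invert the composition law: u' = (u − v)/(1 − uv/c²).
u' = (0.945 − 0.828) / (1 − (0.945)(0.828)) = 0.1170/0.2175 = 0.5378.

β = +0.538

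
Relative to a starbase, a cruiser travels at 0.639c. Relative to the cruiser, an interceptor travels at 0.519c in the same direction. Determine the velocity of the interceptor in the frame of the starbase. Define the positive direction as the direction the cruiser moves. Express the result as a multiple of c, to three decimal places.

With v = 0.639 and u' = 0.519 (in units of c),
u = (u' + v)/(1 + u'v/c²):
u = (0.519 + 0.639) / (1 + 0.519·0.639) = 1.1580/1.3316 = 0.8696
(Galilean addition would give +1.158c, exceeding c.)

0.870c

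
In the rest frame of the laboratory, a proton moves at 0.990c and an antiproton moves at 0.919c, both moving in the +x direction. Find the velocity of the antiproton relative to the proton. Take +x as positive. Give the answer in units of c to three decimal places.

-0.787c

β_A = 0.990, β_B = 0.919.
Transform to A's frame with the inverse velocity-addition law: u' = (u − v)/(1 − uv/c²), taking u = β_B and v = β_A.
u' = (0.919 − 0.990) / (1 − (0.990)(0.919)) = -0.0710/0.0902 = -0.7872.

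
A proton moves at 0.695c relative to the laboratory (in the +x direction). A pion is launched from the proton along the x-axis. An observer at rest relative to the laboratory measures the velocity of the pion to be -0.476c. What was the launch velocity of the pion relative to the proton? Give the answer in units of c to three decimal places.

Invert the composition law: u' = (u − v)/(1 − uv/c²).
u' = (-0.476 − 0.695) / (1 − (-0.476)(0.695)) = -1.1710/1.3308 = -0.8799.

-0.880c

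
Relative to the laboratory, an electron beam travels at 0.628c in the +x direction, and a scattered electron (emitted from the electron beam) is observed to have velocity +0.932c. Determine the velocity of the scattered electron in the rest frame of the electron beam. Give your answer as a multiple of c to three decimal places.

Invert the composition law: u' = (u − v)/(1 − uv/c²).
u' = (0.932 − 0.628) / (1 − (0.932)(0.628)) = 0.3040/0.4147 = 0.7331.

+0.733c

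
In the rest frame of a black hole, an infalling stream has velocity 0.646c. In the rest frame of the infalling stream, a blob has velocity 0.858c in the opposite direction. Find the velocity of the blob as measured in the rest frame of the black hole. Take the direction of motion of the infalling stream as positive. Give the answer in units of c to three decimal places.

With v = 0.646 and u' = -0.858 (in units of c),
u = (u' + v)/(1 + u'v/c²):
u = (-0.858 + 0.646) / (1 + (-0.858)·0.646) = -0.2120/0.4457 = -0.4756
(Galilean addition would give -0.212c.)

-0.476c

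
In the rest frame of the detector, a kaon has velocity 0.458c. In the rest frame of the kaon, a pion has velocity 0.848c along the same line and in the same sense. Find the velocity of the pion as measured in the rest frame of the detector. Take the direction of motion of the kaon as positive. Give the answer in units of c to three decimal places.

With v = 0.458 and u' = 0.848 (in units of c),
u = (u' + v)/(1 + u'v/c²):
u = (0.848 + 0.458) / (1 + 0.848·0.458) = 1.3060/1.3884 = 0.9407

0.941c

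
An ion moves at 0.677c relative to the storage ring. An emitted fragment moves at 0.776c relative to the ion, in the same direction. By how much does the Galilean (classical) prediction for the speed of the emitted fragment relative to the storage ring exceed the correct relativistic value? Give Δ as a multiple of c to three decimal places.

Δ = 0.500c

Galilean: u_cl = 0.776 + 0.677 = 1.4530.
Relativistic: u_rel = (0.776 + 0.677) / (1 + 0.776·0.677) = 1.4530/1.5254 = 0.9526.
Δ = 1.4530 − 0.9526 = 0.5004.
(The classical prediction exceeds c; the relativistic result does not.)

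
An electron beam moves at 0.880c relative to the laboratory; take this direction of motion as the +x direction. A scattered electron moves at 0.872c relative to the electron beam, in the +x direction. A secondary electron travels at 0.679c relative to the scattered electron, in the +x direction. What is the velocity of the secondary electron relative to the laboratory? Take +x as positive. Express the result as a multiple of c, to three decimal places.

0.998c

Apply u = (u' + v)/(1 + u'v/c²) successively, working outward toward the laboratory.
Start: velocity of the electron beam relative to the laboratory = 0.8800c.
Compose with the scattered electron (u' = 0.872 in the electron beam frame): u_1 = (0.872 + 0.880) / (1 + 0.872·0.880) = 1.7520/1.7674 = 0.9913.
Compose with the secondary electron (u' = 0.679 in the scattered electron frame): u_2 = (0.679 + 0.991) / (1 + 0.679·0.991) = 1.6703/1.6731 = 0.9983.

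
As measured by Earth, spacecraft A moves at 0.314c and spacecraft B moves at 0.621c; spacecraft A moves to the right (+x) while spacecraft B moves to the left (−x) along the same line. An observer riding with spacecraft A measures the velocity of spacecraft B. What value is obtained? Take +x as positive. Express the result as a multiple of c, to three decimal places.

β_A = 0.314, β_B = -0.621.
Transform to A's frame with the inverse velocity-addition law: u' = (u − v)/(1 − uv/c²), taking u = β_B and v = β_A.
u' = (-0.621 − 0.314) / (1 − (0.314)(-0.621)) = -0.9350/1.1950 = -0.7824.

-0.782c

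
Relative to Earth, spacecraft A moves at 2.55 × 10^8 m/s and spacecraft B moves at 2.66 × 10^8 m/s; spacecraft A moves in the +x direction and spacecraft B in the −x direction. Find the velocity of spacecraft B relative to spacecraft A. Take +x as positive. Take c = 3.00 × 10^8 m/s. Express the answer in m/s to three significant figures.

β_A = 0.850, β_B = -0.887 (dividing each by c = 3.00 × 10^8 m/s).
Transform to A's frame with the inverse velocity-addition law: u' = (u − v)/(1 − uv/c²), taking u = β_B and v = β_A.
u' = (-0.887 − 0.850) / (1 − (0.850)(-0.887)) = -1.7367/1.7537 = -0.9903.
u' = -0.9903 × 3.00 × 10^8 m/s.

-2.97 × 10^8 m/s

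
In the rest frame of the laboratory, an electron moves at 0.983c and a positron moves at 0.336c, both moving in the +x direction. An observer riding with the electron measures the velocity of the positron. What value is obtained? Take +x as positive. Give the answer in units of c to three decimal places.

-0.966c

β_A = 0.983, β_B = 0.336.
Transform to A's frame with the inverse velocity-addition law: u' = (u − v)/(1 − uv/c²), taking u = β_B and v = β_A.
u' = (0.336 − 0.983) / (1 − (0.983)(0.336)) = -0.6470/0.6697 = -0.9661.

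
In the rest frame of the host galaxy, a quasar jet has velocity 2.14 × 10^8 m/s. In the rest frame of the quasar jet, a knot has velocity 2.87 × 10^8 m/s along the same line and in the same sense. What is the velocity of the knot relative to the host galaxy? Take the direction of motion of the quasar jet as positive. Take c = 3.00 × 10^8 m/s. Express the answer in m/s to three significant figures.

In units of c (dividing by 3.00 × 10^8 m/s): v = 0.713, u' = 0.957.
u = (u' + v)/(1 + u'v/c²):
u = (0.957 + 0.713) / (1 + 0.957·0.713) = 1.6700/1.6824 = 0.9926
(Galilean addition would give +1.670c, exceeding c.)
Converting back: u = 0.9926 × 3.00 × 10^8 m/s.

2.98 × 10^8 m/s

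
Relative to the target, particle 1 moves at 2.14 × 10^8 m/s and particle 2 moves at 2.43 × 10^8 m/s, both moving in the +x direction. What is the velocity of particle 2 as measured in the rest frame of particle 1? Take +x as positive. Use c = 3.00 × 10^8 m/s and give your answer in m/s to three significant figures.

+6.87 × 10^7 m/s

β_A = 0.713, β_B = 0.810 (dividing each by c = 3.00 × 10^8 m/s).
Transform to A's frame with the inverse velocity-addition law: u' = (u − v)/(1 − uv/c²), taking u = β_B and v = β_A.
u' = (0.810 − 0.713) / (1 − (0.713)(0.810)) = 0.0967/0.4222 = 0.2290.
u' = 0.2290 × 3.00 × 10^8 m/s.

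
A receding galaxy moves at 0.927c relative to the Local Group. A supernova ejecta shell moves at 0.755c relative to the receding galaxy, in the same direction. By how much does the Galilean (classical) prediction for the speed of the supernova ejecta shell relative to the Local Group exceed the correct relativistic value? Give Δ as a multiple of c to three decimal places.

Galilean: u_cl = 0.755 + 0.927 = 1.6820.
Relativistic: u_rel = (0.755 + 0.927) / (1 + 0.755·0.927) = 1.6820/1.6999 = 0.9895.
Δ = 1.6820 − 0.9895 = 0.6925.
(The classical prediction exceeds c; the relativistic result does not.)

Δ = 0.693c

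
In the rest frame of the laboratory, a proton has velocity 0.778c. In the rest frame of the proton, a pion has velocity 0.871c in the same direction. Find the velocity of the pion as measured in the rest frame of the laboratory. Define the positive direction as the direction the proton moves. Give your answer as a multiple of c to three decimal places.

With v = 0.778 and u' = 0.871 (in units of c),
u = (u' + v)/(1 + u'v/c²):
u = (0.871 + 0.778) / (1 + 0.871·0.778) = 1.6490/1.6776 = 0.9829

0.983c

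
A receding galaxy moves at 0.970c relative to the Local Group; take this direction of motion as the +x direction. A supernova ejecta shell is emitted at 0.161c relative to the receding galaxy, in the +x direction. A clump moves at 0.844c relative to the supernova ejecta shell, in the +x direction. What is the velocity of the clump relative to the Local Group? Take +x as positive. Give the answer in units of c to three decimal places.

Apply u = (u' + v)/(1 + u'v/c²) successively, working outward toward the Local Group.
Start: velocity of the receding galaxy relative to the Local Group = 0.9700c.
Compose with the supernova ejecta shell (u' = 0.161 in the receding galaxy frame): u_1 = (0.161 + 0.970) / (1 + 0.161·0.970) = 1.1310/1.1562 = 0.9782.
Compose with the clump (u' = 0.844 in the supernova ejecta shell frame): u_2 = (0.844 + 0.978) / (1 + 0.844·0.978) = 1.8222/1.8256 = 0.9981.

0.998c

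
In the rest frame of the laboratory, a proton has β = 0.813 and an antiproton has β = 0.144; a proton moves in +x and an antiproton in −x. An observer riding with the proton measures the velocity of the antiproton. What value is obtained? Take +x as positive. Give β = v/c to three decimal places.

β_A = 0.813, β_B = -0.144.
Transform to A's frame with the inverse velocity-addition law: u' = (u − v)/(1 − uv/c²), taking u = β_B and v = β_A.
u' = (-0.144 − 0.813) / (1 − (0.813)(-0.144)) = -0.9570/1.1171 = -0.8567.

β = -0.857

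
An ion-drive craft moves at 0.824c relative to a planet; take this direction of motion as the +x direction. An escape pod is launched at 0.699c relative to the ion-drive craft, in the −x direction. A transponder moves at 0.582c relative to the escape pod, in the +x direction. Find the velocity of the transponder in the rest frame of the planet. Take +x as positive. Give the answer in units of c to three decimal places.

+0.748c

Apply u = (u' + v)/(1 + u'v/c²) successively, working outward toward the planet.
Start: velocity of the ion-drive craft relative to the planet = 0.8240c.
Compose with the escape pod (u' = -0.699 in the ion-drive craft frame): u_1 = (-0.699 + 0.824) / (1 + (-0.699)·0.824) = 0.1250/0.4240 = 0.2948.
Compose with the transponder (u' = 0.582 in the escape pod frame): u_2 = (0.582 + 0.295) / (1 + 0.582·0.295) = 0.8768/1.1716 = 0.7484.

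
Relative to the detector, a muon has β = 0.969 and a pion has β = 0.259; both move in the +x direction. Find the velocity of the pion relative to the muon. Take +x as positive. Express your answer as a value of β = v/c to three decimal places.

β = -0.948

β_A = 0.969, β_B = 0.259.
Transform to A's frame with the inverse velocity-addition law: u' = (u − v)/(1 − uv/c²), taking u = β_B and v = β_A.
u' = (0.259 − 0.969) / (1 − (0.969)(0.259)) = -0.7100/0.7490 = -0.9479.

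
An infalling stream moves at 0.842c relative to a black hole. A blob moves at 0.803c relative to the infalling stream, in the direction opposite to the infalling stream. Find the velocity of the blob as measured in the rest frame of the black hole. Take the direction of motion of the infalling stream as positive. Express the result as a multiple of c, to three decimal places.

With v = 0.842 and u' = -0.803 (in units of c),
u = (u' + v)/(1 + u'v/c²):
u = (-0.803 + 0.842) / (1 + (-0.803)·0.842) = 0.0390/0.3239 = 0.1204
(Galilean addition would give +0.039c.)

+0.120c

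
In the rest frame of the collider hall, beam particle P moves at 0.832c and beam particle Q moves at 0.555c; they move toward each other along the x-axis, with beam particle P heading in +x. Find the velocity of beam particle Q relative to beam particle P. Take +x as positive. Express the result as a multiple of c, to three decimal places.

β_A = 0.832, β_B = -0.555.
Transform to A's frame with the inverse velocity-addition law: u' = (u − v)/(1 − uv/c²), taking u = β_B and v = β_A.
u' = (-0.555 − 0.832) / (1 − (0.832)(-0.555)) = -1.3870/1.4618 = -0.9489.

-0.949c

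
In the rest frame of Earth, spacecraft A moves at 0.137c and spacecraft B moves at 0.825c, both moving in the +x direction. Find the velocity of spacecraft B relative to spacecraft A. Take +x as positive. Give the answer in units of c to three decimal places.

+0.776c

β_A = 0.137, β_B = 0.825.
Transform to A's frame with the inverse velocity-addition law: u' = (u − v)/(1 − uv/c²), taking u = β_B and v = β_A.
u' = (0.825 − 0.137) / (1 − (0.137)(0.825)) = 0.6880/0.8870 = 0.7757.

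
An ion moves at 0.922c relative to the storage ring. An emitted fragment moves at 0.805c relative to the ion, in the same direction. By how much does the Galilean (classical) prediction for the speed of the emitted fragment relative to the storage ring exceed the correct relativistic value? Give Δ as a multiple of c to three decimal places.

Galilean: u_cl = 0.805 + 0.922 = 1.7270.
Relativistic: u_rel = (0.805 + 0.922) / (1 + 0.805·0.922) = 1.7270/1.7422 = 0.9913.
Δ = 1.7270 − 0.9913 = 0.7357.
(The classical prediction exceeds c; the relativistic result does not.)

Δ = 0.736c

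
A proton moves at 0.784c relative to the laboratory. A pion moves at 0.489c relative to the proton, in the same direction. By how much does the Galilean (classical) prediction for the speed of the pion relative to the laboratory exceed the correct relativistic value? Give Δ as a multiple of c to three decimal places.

Galilean: u_cl = 0.489 + 0.784 = 1.2730.
Relativistic: u_rel = (0.489 + 0.784) / (1 + 0.489·0.784) = 1.2730/1.3834 = 0.9202.
Δ = 1.2730 − 0.9202 = 0.3528.
(The classical prediction exceeds c; the relativistic result does not.)

Δ = 0.353c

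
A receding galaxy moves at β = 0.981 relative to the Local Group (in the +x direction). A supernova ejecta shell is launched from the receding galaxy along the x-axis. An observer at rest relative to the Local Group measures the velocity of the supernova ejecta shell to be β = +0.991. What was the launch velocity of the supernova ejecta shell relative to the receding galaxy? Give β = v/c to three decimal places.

Invert the composition law: u' = (u − v)/(1 − uv/c²).
u' = (0.991 − 0.981) / (1 − (0.991)(0.981)) = 0.0100/0.0278 = 0.3593.

β = +0.359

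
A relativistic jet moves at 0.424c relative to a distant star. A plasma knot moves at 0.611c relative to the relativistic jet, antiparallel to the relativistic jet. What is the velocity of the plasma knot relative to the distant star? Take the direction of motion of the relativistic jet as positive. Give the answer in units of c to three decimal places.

With v = 0.424 and u' = -0.611 (in units of c),
u = (u' + v)/(1 + u'v/c²):
u = (-0.611 + 0.424) / (1 + (-0.611)·0.424) = -0.1870/0.7409 = -0.2524
(Galilean addition would give -0.187c.)

-0.252c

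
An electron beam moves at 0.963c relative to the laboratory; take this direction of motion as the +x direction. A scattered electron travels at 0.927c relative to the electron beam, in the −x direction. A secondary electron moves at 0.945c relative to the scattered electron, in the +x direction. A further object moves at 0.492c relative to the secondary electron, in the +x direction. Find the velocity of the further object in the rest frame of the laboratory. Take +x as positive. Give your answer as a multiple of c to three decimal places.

Apply u = (u' + v)/(1 + u'v/c²) successively, working outward toward the laboratory.
Start: velocity of the electron beam relative to the laboratory = 0.9630c.
Compose with the scattered electron (u' = -0.927 in the electron beam frame): u_1 = (-0.927 + 0.963) / (1 + (-0.927)·0.963) = 0.0360/0.1073 = 0.3355.
Compose with the secondary electron (u' = 0.945 in the scattered electron frame): u_2 = (0.945 + 0.336) / (1 + 0.945·0.336) = 1.2805/1.3171 = 0.9723.
Compose with the further object (u' = 0.492 in the secondary electron frame): u_3 = (0.492 + 0.972) / (1 + 0.492·0.972) = 1.4643/1.4783 = 0.9905.

+0.990c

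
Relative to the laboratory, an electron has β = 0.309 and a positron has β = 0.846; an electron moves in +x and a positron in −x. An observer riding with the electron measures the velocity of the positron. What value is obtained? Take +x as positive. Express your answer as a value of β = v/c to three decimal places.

β_A = 0.309, β_B = -0.846.
Transform to A's frame with the inverse velocity-addition law: u' = (u − v)/(1 − uv/c²), taking u = β_B and v = β_A.
u' = (-0.846 − 0.309) / (1 − (0.309)(-0.846)) = -1.1550/1.2614 = -0.9156.

β = -0.916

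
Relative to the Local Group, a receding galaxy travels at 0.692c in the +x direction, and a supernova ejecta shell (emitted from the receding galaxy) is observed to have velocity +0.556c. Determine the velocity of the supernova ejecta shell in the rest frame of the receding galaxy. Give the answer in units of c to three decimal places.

-0.221c

Invert the composition law: u' = (u − v)/(1 − uv/c²).
u' = (0.556 − 0.692) / (1 − (0.556)(0.692)) = -0.1360/0.6152 = -0.2210.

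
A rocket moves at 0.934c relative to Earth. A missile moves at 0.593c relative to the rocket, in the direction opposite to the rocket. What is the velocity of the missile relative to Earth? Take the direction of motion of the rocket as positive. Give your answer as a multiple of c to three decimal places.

+0.764c

With v = 0.934 and u' = -0.593 (in units of c),
u = (u' + v)/(1 + u'v/c²):
u = (-0.593 + 0.934) / (1 + (-0.593)·0.934) = 0.3410/0.4461 = 0.7643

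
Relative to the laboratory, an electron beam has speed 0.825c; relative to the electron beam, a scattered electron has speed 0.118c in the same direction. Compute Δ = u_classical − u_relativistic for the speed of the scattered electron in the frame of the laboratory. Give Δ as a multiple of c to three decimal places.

Δ = 0.084c

Galilean: u_cl = 0.118 + 0.825 = 0.9430.
Relativistic: u_rel = (0.118 + 0.825) / (1 + 0.118·0.825) = 0.9430/1.0974 = 0.8593.
Δ = 0.9430 − 0.8593 = 0.0837.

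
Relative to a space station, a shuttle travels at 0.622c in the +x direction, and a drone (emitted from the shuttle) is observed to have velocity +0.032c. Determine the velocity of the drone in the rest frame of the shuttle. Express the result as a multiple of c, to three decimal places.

-0.602c

Invert the composition law: u' = (u − v)/(1 − uv/c²).
u' = (0.032 − 0.622) / (1 − (0.032)(0.622)) = -0.5900/0.9801 = -0.6020.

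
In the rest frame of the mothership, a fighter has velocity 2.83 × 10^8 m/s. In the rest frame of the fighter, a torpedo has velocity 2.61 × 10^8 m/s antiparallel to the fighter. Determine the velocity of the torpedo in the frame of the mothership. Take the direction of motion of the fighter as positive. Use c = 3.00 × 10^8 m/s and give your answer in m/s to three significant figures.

+1.23 × 10^8 m/s

In units of c (dividing by 3.00 × 10^8 m/s): v = 0.943, u' = -0.870.
u = (u' + v)/(1 + u'v/c²):
u = (-0.870 + 0.943) / (1 + (-0.870)·0.943) = 0.0733/0.1793 = 0.4090
(Galilean addition would give +0.073c.)
Converting back: u = 0.4090 × 3.00 × 10^8 m/s.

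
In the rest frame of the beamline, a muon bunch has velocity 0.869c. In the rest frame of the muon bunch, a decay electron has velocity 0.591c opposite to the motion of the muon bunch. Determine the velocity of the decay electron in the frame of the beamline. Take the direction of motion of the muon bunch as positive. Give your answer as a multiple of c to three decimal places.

With v = 0.869 and u' = -0.591 (in units of c),
u = (u' + v)/(1 + u'v/c²):
u = (-0.591 + 0.869) / (1 + (-0.591)·0.869) = 0.2780/0.4864 = 0.5715

+0.572c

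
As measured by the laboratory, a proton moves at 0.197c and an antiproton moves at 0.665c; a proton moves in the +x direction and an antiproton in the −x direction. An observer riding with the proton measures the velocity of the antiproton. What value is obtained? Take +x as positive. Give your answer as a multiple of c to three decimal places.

β_A = 0.197, β_B = -0.665.
Transform to A's frame with the inverse velocity-addition law: u' = (u − v)/(1 − uv/c²), taking u = β_B and v = β_A.
u' = (-0.665 − 0.197) / (1 − (0.197)(-0.665)) = -0.8620/1.1310 = -0.7622.

-0.762c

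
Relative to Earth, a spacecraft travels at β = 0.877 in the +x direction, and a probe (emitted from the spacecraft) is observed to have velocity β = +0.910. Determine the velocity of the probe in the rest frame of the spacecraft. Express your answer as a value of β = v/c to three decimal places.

Invert the composition law: u' = (u − v)/(1 − uv/c²).
u' = (0.910 − 0.877) / (1 − (0.910)(0.877)) = 0.0330/0.2019 = 0.1634.

β = +0.163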